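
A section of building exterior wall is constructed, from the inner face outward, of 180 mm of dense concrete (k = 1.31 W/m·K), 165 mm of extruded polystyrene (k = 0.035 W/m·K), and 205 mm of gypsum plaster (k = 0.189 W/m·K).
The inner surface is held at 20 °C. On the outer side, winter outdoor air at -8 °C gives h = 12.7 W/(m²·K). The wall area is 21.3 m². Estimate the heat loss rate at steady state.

Thermal resistances in series:
R_dense concrete = L/(kA) = 0.18/(1.31×21.3) = 0.006451 K/W
R_extruded polystyrene = L/(kA) = 0.165/(0.035×21.3) = 0.2213 K/W
R_gypsum plaster = L/(kA) = 0.205/(0.189×21.3) = 0.05092 K/W
R_outer film = 1/(h_o·A) = 1/(12.7×21.3) = 0.003697 K/W
R_total = 0.2824 K/W
Q = ΔT / R_total = 28 / 0.2824

Q ≈ 99.2 W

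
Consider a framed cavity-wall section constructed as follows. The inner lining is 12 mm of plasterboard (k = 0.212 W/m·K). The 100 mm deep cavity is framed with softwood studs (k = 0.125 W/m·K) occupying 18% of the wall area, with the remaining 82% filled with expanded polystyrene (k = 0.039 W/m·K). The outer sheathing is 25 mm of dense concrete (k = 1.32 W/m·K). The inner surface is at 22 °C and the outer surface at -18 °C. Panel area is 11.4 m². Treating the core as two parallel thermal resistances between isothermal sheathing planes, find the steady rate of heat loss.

Sheathing layers in series; stud and cavity paths in parallel between them.
R_inner = 0.012/(0.212×11.4) = 0.004965 K/W
R_stud  = 0.1/(0.125×0.18×11.4) = 0.3899 K/W
R_cav   = 0.1/(0.039×0.82×11.4) = 0.2743 K/W
1/R_core = 1/R_stud + 1/R_cav → R_core = 0.161 K/W
R_outer = 0.025/(1.32×11.4) = 0.001661 K/W
R_total = 0.1676 K/W
Q = ΔT/R_total = 40/0.1676

Q ≈ 239 W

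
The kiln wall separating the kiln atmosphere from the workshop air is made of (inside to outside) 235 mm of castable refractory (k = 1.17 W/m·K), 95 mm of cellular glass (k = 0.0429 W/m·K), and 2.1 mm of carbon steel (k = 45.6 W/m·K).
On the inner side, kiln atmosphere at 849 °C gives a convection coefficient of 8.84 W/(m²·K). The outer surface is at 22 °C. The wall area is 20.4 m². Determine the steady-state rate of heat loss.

Q ≈ 6670 W

Using the resistance-network approach (series):
R_inner film = 1/(h_i·A) = 1/(8.84×20.4) = 0.005545 K/W
R_castable refractory = L/(kA) = 0.235/(1.17×20.4) = 0.009846 K/W
R_cellular glass = L/(kA) = 0.095/(0.0429×20.4) = 0.1086 K/W
R_carbon steel = L/(kA) = 0.0021/(45.6×20.4) = 2.257×10^-6 K/W
R_total = 0.1239 K/W
Q = ΔT / R_total = 827 / 0.1239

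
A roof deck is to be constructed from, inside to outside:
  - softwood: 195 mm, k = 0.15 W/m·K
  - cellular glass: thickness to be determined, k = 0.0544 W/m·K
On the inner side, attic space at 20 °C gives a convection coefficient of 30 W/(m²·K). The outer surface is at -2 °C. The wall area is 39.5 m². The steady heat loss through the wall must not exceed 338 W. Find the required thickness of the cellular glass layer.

Treating each layer as a thermal resistance in series:
R_inner film = 1/(h_i·A) = 1/(30×39.5) = 8.439×10^-4 K/W
R_softwood = L/(kA) = 0.195/(0.15×39.5) = 0.03291 K/W
Sum of the known resistances R_other = 0.03376 K/W
Required total resistance R_tot = ΔT/Q_allow = 22/338 = 0.06509 K/W
R_cellular glass = R_tot − R_other = 0.03133 K/W
L = R·k·A = 0.03133×0.0544×39.5

L ≈ 67.3 mm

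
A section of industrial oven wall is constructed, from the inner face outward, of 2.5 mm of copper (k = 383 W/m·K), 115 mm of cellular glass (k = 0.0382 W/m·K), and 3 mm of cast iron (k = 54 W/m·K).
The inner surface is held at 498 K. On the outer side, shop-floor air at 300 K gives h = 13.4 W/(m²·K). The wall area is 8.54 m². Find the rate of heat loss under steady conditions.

Q ≈ 548 W

Model the wall as resistances in series:
R_copper = L/(kA) = 0.0025/(383×8.54) = 7.643×10^-7 K/W
R_cellular glass = L/(kA) = 0.115/(0.0382×8.54) = 0.3525 K/W
R_cast iron = L/(kA) = 0.003/(54×8.54) = 6.505×10^-6 K/W
R_outer film = 1/(h_o·A) = 1/(13.4×8.54) = 0.008739 K/W
R_total = 0.3613 K/W
Q = ΔT / R_total = 198 / 0.3613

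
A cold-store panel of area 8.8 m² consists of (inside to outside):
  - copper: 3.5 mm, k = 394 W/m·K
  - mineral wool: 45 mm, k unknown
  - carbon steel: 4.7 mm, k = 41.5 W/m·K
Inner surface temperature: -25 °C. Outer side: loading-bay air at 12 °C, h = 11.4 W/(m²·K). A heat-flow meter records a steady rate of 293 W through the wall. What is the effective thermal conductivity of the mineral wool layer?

Using the resistance-network approach (series):
R_copper = L/(kA) = 0.0035/(394×8.8) = 1.009×10^-6 K/W
R_carbon steel = L/(kA) = 0.0047/(41.5×8.8) = 1.287×10^-5 K/W
R_outer film = 1/(h_o·A) = 1/(11.4×8.8) = 0.009968 K/W
Sum of known resistances R_other = 0.009982 K/W
Total R = ΔT/Q = 37/293 = 0.1263 K/W
R_mineral wool = R_total − R_other = 0.1163 K/W
k = L/(R·A) = 0.045/(0.1163×8.8)

k ≈ 0.044 W/(m·K)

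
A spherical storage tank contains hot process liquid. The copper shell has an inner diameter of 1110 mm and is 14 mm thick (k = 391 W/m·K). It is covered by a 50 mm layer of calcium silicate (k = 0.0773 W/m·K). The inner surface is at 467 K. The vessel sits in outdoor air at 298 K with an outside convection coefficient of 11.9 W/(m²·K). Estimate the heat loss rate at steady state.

Each spherical layer contributes R = (1/r_i − 1/r_o)/(4πk):
R_copper shell = (1/0.555 − 1/0.569)/(4π×391) = 9.023×10^-6 K/W
R_calcium silicate = (1/0.569 − 1/0.619)/(4π×0.0773) = 0.1461 K/W
R_outer film = 1/(h·4πr_o²) = 1/(11.9×4π×0.619²) = 0.01745 K/W
R_total = 0.1636 K/W
Q = ΔT/R_total = 169/0.1636

Q ≈ 1030 W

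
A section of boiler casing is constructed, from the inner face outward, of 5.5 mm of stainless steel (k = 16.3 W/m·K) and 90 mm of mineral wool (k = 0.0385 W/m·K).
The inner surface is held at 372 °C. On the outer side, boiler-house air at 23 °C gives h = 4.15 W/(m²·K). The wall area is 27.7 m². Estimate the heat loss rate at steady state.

Model the wall as resistances in series:
R_stainless steel = L/(kA) = 0.0055/(16.3×27.7) = 1.218×10^-5 K/W
R_mineral wool = L/(kA) = 0.09/(0.0385×27.7) = 0.08439 K/W
R_outer film = 1/(h_o·A) = 1/(4.15×27.7) = 0.008699 K/W
R_total = 0.0931 K/W
Q = ΔT / R_total = 349 / 0.0931

Q ≈ 3750 W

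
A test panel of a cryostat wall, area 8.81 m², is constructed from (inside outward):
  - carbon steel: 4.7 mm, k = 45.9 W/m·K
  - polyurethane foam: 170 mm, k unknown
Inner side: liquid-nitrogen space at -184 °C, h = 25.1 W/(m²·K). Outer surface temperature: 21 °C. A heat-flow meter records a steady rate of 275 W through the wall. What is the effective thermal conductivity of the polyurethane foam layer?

Series thermal resistances:
R_inner film = 1/(h_i·A) = 1/(25.1×8.81) = 0.004522 K/W
R_carbon steel = L/(kA) = 0.0047/(45.9×8.81) = 1.162×10^-5 K/W
Sum of known resistances R_other = 0.004534 K/W
Total R = ΔT/Q = 205/275 = 0.7455 K/W
R_polyurethane foam = R_total − R_other = 0.7409 K/W
k = L/(R·A) = 0.17/(0.7409×8.81)

k ≈ 0.026 W/(m·K)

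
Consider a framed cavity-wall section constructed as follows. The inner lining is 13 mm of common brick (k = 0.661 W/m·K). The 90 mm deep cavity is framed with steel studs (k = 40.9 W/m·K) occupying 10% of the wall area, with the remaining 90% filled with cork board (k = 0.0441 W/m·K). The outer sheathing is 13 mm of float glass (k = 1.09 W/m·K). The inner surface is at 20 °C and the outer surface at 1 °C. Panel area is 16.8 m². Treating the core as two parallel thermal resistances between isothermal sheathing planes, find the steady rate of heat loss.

Sheathing layers in series; stud and cavity paths in parallel between them.
R_inner = 0.013/(0.661×16.8) = 0.001171 K/W
R_stud  = 0.09/(40.9×0.1×16.8) = 0.00131 K/W
R_cav   = 0.09/(0.0441×0.9×16.8) = 0.135 K/W
1/R_core = 1/R_stud + 1/R_cav → R_core = 0.001297 K/W
R_outer = 0.013/(1.09×16.8) = 7.099×10^-4 K/W
R_total = 0.003178 K/W
Q = ΔT/R_total = 19/0.003178

Q ≈ 5980 W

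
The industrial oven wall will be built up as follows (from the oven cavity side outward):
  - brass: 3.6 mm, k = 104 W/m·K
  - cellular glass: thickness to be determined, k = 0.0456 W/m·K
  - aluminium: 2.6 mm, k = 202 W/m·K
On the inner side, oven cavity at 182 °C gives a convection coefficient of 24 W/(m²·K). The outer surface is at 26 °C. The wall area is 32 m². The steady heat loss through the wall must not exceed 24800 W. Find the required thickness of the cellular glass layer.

Model the wall as resistances in series:
R_inner film = 1/(h_i·A) = 1/(24×32) = 0.001302 K/W
R_brass = L/(kA) = 0.0036/(104×32) = 1.082×10^-6 K/W
R_aluminium = L/(kA) = 0.0026/(202×32) = 4.022×10^-7 K/W
Sum of the known resistances R_other = 0.001304 K/W
Required total resistance R_tot = ΔT/Q_allow = 156/24800 = 0.00629 K/W
R_cellular glass = R_tot − R_other = 0.004987 K/W
L = R·k·A = 0.004987×0.0456×32

L ≈ 7.28 mm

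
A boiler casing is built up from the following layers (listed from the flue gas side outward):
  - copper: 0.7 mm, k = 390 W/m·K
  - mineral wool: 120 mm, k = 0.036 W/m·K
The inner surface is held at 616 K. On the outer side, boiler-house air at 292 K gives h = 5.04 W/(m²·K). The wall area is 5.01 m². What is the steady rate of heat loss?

Using the resistance-network approach (series):
R_copper = L/(kA) = 0.0007/(390×5.01) = 3.583×10^-7 K/W
R_mineral wool = L/(kA) = 0.12/(0.036×5.01) = 0.6653 K/W
R_outer film = 1/(h_o·A) = 1/(5.04×5.01) = 0.0396 K/W
R_total = 0.7049 K/W
Q = ΔT / R_total = 324 / 0.7049

Q ≈ 460 W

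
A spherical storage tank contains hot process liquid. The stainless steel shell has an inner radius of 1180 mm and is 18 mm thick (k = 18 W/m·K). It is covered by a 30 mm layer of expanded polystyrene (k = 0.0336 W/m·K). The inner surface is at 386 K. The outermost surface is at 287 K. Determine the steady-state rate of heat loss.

For a spherical shell R = (1/r₁ − 1/r₂)/(4πk); film R = 1/(h·4πr²). In series:
R_stainless steel shell = (1/1.18 − 1/1.198)/(4π×18) = 5.629×10^-5 K/W
R_expanded polystyrene = (1/1.198 − 1/1.228)/(4π×0.0336) = 0.0483 K/W
R_total = 0.04835 K/W
Q = ΔT/R_total = 99/0.04835

Q ≈ 2050 W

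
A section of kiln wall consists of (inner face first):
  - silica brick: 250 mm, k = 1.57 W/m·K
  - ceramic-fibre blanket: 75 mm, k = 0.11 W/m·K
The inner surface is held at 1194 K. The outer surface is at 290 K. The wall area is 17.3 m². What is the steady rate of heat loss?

Q ≈ 18600 W

Treating each layer as a thermal resistance in series:
R_silica brick = L/(kA) = 0.25/(1.57×17.3) = 0.009204 K/W
R_ceramic-fibre blanket = L/(kA) = 0.075/(0.11×17.3) = 0.03941 K/W
R_total = 0.04862 K/W
Q = ΔT / R_total = 904 / 0.04862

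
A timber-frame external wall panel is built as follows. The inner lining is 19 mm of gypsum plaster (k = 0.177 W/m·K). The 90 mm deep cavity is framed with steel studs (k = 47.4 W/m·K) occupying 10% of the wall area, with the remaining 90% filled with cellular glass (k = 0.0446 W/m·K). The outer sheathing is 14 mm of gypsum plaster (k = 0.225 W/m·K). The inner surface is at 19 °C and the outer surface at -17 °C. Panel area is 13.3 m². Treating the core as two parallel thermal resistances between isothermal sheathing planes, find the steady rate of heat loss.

Q ≈ 2540 W

Sheathing layers in series; stud and cavity paths in parallel between them.
R_inner = 0.019/(0.177×13.3) = 0.008071 K/W
R_stud  = 0.09/(47.4×0.1×13.3) = 0.001428 K/W
R_cav   = 0.09/(0.0446×0.9×13.3) = 0.1686 K/W
1/R_core = 1/R_stud + 1/R_cav → R_core = 0.001416 K/W
R_outer = 0.014/(0.225×13.3) = 0.004678 K/W
R_total = 0.01417 K/W
Q = ΔT/R_total = 36/0.01417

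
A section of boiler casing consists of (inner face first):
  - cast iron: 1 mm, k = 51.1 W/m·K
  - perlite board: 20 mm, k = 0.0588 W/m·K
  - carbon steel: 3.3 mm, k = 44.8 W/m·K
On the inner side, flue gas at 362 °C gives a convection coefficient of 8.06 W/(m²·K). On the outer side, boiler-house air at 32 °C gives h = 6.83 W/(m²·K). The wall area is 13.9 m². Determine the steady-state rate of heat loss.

Q ≈ 7510 W

Using the resistance-network approach (series):
R_inner film = 1/(h_i·A) = 1/(8.06×13.9) = 0.008926 K/W
R_cast iron = L/(kA) = 0.001/(51.1×13.9) = 1.408×10^-6 K/W
R_perlite board = L/(kA) = 0.02/(0.0588×13.9) = 0.02447 K/W
R_carbon steel = L/(kA) = 0.0033/(44.8×13.9) = 5.299×10^-6 K/W
R_outer film = 1/(h_o·A) = 1/(6.83×13.9) = 0.01053 K/W
R_total = 0.04394 K/W
Q = ΔT / R_total = 330 / 0.04394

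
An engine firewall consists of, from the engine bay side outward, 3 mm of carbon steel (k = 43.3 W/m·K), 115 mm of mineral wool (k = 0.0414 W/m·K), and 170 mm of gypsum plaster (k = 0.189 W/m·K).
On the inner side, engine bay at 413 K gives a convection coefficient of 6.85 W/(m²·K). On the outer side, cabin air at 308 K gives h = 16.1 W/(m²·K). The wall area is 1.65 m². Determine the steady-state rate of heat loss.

Q ≈ 44.6 W

Model the wall as resistances in series:
R_inner film = 1/(h_i·A) = 1/(6.85×1.65) = 0.08848 K/W
R_carbon steel = L/(kA) = 0.003/(43.3×1.65) = 4.199×10^-5 K/W
R_mineral wool = L/(kA) = 0.115/(0.0414×1.65) = 1.684 K/W
R_gypsum plaster = L/(kA) = 0.17/(0.189×1.65) = 0.5451 K/W
R_outer film = 1/(h_o·A) = 1/(16.1×1.65) = 0.03764 K/W
R_total = 2.355 K/W
Q = ΔT / R_total = 105 / 2.355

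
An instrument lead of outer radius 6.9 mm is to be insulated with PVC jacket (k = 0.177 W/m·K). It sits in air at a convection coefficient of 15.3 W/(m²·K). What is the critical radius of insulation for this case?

r_cr ≈ 11.6 mm

For a cylinder r_cr = k/h = 0.177/15.3
r_cr = 11.6 mm; since the bare radius (6.9 mm) is below r_cr, adding a thin layer of insulation will *increase* heat loss.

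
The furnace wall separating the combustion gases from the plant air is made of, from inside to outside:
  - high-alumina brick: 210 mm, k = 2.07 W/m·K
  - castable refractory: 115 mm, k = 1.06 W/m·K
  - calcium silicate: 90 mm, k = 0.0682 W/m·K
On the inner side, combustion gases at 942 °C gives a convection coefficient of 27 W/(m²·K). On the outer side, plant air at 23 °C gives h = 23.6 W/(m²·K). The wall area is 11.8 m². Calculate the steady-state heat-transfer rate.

Treating each layer as a thermal resistance in series:
R_inner film = 1/(h_i·A) = 1/(27×11.8) = 0.003139 K/W
R_high-alumina brick = L/(kA) = 0.21/(2.07×11.8) = 0.008597 K/W
R_castable refractory = L/(kA) = 0.115/(1.06×11.8) = 0.009194 K/W
R_calcium silicate = L/(kA) = 0.09/(0.0682×11.8) = 0.1118 K/W
R_outer film = 1/(h_o·A) = 1/(23.6×11.8) = 0.003591 K/W
R_total = 0.1364 K/W
Q = ΔT / R_total = 919 / 0.1364

Q ≈ 6740 W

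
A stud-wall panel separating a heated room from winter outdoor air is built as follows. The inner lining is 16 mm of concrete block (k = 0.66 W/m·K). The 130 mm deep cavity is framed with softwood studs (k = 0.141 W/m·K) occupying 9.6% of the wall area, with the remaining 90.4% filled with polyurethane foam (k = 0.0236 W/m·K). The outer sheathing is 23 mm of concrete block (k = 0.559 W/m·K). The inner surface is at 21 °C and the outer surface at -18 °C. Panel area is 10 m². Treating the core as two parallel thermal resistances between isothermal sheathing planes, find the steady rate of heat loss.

Q ≈ 103 W

Sheathing layers in series; stud and cavity paths in parallel between them.
R_inner = 0.016/(0.66×10) = 0.002424 K/W
R_stud  = 0.13/(0.141×0.096×10) = 0.9604 K/W
R_cav   = 0.13/(0.0236×0.904×10) = 0.6093 K/W
1/R_core = 1/R_stud + 1/R_cav → R_core = 0.3728 K/W
R_outer = 0.023/(0.559×10) = 0.004114 K/W
R_total = 0.3793 K/W
Q = ΔT/R_total = 39/0.3793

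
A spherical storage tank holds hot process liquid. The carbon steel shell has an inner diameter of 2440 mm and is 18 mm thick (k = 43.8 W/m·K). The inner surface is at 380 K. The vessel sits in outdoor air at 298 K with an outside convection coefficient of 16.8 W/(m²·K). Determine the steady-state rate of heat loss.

Q ≈ 26300 W

Radial (spherical) resistances in series:
R_carbon steel shell = (1/1.22 − 1/1.238)/(4π×43.8) = 2.165×10^-5 K/W
R_outer film = 1/(h·4πr_o²) = 1/(16.8×4π×1.238²) = 0.003091 K/W
R_total = 0.003112 K/W
Q = ΔT/R_total = 82/0.003112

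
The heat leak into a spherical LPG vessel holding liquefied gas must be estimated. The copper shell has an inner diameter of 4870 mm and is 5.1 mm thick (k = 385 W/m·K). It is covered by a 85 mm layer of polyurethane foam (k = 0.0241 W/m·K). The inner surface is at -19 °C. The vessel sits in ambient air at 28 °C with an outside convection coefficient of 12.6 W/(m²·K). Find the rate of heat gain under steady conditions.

Spherical conduction: R = (1/r_in − 1/r_out)/(4πk) per layer; series-sum.
R_copper shell = (1/2.435 − 1/2.4401)/(4π×385) = 1.774×10^-7 K/W
R_polyurethane foam = (1/2.4401 − 1/2.5251)/(4π×0.0241) = 0.04555 K/W
R_outer film = 1/(h·4πr_o²) = 1/(12.6×4π×2.5251²) = 9.905×10^-4 K/W
R_total = 0.04654 K/W
Q = ΔT/R_total = 47/0.04654

Q ≈ 1010 W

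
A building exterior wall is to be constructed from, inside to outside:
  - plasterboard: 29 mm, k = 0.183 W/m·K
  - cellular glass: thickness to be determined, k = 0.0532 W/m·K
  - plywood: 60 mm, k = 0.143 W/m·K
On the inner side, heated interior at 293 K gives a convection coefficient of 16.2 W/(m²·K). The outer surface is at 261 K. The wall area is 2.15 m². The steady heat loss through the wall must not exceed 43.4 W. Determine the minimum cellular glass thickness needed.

L ≈ 50.3 mm

Series thermal resistances:
R_inner film = 1/(h_i·A) = 1/(16.2×2.15) = 0.02871 K/W
R_plasterboard = L/(kA) = 0.029/(0.183×2.15) = 0.07371 K/W
R_plywood = L/(kA) = 0.06/(0.143×2.15) = 0.1952 K/W
Sum of the known resistances R_other = 0.2976 K/W
Required total resistance R_tot = ΔT/Q_allow = 32/43.4 = 0.7373 K/W
R_cellular glass = R_tot − R_other = 0.4398 K/W
L = R·k·A = 0.4398×0.0532×2.15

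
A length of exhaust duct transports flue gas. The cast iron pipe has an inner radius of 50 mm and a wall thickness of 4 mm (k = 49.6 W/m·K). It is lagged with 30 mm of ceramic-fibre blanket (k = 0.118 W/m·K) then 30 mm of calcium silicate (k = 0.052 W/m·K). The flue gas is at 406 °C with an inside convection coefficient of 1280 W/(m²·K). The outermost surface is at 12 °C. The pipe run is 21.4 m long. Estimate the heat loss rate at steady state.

Cylindrical conduction, so R = ln(r₂/r₁)/(2πkL) per layer, in series:
R_inner film = 1/(h_i·2πr₁L) = 1/(1280×2π×0.05×21.4) = 1.162×10^-4 K/W
R_cast iron pipe wall = ln(54/50)/(2π×49.6×21.4) = 1.154×10^-5 K/W
R_ceramic-fibre blanket = ln(84/54)/(2π×0.118×21.4) = 0.02785 K/W
R_calcium silicate = ln(114/84)/(2π×0.052×21.4) = 0.04368 K/W
R_total = 0.07165 K/W
Q = ΔT/R_total = 394/0.07165

Q ≈ 5500 W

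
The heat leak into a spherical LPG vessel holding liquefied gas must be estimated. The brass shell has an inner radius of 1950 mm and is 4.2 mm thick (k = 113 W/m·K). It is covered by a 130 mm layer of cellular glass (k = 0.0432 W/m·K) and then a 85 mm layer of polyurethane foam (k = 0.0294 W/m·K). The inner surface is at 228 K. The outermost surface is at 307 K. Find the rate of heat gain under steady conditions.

Radial (spherical) resistances in series:
R_brass shell = (1/1.95 − 1/1.9542)/(4π×113) = 7.762×10^-7 K/W
R_cellular glass = (1/1.9542 − 1/2.0842)/(4π×0.0432) = 0.0588 K/W
R_polyurethane foam = (1/2.0842 − 1/2.1692)/(4π×0.0294) = 0.05089 K/W
R_total = 0.1097 K/W
Q = ΔT/R_total = 79/0.1097

Q ≈ 720 W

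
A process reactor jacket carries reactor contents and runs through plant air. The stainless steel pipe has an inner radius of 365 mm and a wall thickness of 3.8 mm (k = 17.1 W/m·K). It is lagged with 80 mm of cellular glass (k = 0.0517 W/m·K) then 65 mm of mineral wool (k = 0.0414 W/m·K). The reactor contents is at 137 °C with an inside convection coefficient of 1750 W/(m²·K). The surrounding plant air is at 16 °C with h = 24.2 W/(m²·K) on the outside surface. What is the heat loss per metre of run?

Cylindrical conduction, so R = ln(r₂/r₁)/(2πkL) per layer, in series:
R_inner film = 1/(h_i·2πr₁L) = 1/(1750×2π×0.365×1) = 2.492×10^-4 K/W
R_stainless steel pipe wall = ln(368.8/365)/(2π×17.1×1) = 9.64×10^-5 K/W
R_cellular glass = ln(448.8/368.8)/(2π×0.0517×1) = 0.6044 K/W
R_mineral wool = ln(513.8/448.8)/(2π×0.0414×1) = 0.52 K/W
R_outer film = 1/(h_o·2πr_oL) = 1/(24.2×2π×0.5138×1) = 0.0128 K/W
R_total = 1.137 K/W
Q = ΔT/R_total = 121/1.137

q′ ≈ 106 W/m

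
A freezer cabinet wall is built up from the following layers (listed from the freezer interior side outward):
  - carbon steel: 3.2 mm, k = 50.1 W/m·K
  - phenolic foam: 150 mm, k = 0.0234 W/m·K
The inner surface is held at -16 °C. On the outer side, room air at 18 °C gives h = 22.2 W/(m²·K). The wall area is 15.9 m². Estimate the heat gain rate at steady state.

Using the resistance-network approach (series):
R_carbon steel = L/(kA) = 0.0032/(50.1×15.9) = 4.017×10^-6 K/W
R_phenolic foam = L/(kA) = 0.15/(0.0234×15.9) = 0.4032 K/W
R_outer film = 1/(h_o·A) = 1/(22.2×15.9) = 0.002833 K/W
R_total = 0.406 K/W
Q = ΔT / R_total = 34 / 0.406

Q ≈ 83.7 W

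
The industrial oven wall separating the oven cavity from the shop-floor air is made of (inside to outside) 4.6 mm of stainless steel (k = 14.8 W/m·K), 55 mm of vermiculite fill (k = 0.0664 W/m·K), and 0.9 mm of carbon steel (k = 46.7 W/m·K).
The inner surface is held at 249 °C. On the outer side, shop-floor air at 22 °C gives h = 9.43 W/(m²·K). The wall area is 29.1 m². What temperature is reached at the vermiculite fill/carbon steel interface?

T ≈ 47.8 °C

Thermal resistances in series:
R_stainless steel = L/(kA) = 0.0046/(14.8×29.1) = 1.068×10^-5 K/W
R_vermiculite fill = L/(kA) = 0.055/(0.0664×29.1) = 0.02846 K/W
R_carbon steel = L/(kA) = 0.0009/(46.7×29.1) = 6.623×10^-7 K/W
R_outer film = 1/(h_o·A) = 1/(9.43×29.1) = 0.003644 K/W
R_total = 0.03212 K/W;  Q = ΔT/R_total = 227/0.03212 = 7067 W
T_interface = T_inner − Q·ΣR(inner→interface) = 249 − 7070×0.02848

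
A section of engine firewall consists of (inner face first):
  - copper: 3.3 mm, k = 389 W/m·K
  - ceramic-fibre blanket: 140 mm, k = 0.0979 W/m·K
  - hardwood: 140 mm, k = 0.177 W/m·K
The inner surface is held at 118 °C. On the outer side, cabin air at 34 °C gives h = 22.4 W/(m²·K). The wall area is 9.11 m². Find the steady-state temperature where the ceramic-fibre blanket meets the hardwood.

T ≈ 65 °C

Treating each layer as a thermal resistance in series:
R_copper = L/(kA) = 0.0033/(389×9.11) = 9.312×10^-7 K/W
R_ceramic-fibre blanket = L/(kA) = 0.14/(0.0979×9.11) = 0.157 K/W
R_hardwood = L/(kA) = 0.14/(0.177×9.11) = 0.08682 K/W
R_outer film = 1/(h_o·A) = 1/(22.4×9.11) = 0.0049 K/W
R_total = 0.2487 K/W;  Q = ΔT/R_total = 84/0.2487 = 337.8 W
T_interface = T_inner − Q·ΣR(inner→interface) = 118 − 338×0.157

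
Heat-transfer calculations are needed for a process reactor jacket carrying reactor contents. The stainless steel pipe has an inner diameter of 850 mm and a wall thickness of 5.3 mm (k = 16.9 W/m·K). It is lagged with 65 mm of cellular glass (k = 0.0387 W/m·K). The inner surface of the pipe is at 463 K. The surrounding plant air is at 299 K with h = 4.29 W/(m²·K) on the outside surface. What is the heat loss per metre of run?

q′ ≈ 251 W/m

Per-layer cylindrical resistances, series-summed:
R_stainless steel pipe wall = ln(430.3/425)/(2π×16.9×1) = 1.167×10^-4 K/W
R_cellular glass = ln(495.3/430.3)/(2π×0.0387×1) = 0.5786 K/W
R_outer film = 1/(h_o·2πr_oL) = 1/(4.29×2π×0.4953×1) = 0.0749 K/W
R_total = 0.6536 K/W
Q = ΔT/R_total = 164/0.6536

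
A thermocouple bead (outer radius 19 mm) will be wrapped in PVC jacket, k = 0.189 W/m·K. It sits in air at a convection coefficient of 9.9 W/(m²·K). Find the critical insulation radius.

r_cr ≈ 38.2 mm

For a sphere r_cr = 2k/h = 2×0.189/9.9
r_cr = 38.2 mm; since the bare radius (19 mm) is below r_cr, adding a thin layer of insulation will *increase* heat loss.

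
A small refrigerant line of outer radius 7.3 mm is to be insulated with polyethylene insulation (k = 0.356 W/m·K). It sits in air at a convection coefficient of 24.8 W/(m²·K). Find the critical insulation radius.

r_cr ≈ 14.4 mm

For a cylinder r_cr = k/h = 0.356/24.8
r_cr = 14.4 mm; since the bare radius (7.3 mm) is below r_cr, adding a thin layer of insulation will *increase* heat loss.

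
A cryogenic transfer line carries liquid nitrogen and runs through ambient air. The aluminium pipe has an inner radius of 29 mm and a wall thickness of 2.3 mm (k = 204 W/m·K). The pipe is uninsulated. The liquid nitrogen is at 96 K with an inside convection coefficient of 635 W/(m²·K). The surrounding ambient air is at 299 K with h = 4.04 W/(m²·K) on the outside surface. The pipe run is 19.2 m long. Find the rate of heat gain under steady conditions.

For a radial system each layer contributes R = ln(r_out/r_in)/(2πkL); films add R = 1/(hA).
R_inner film = 1/(h_i·2πr₁L) = 1/(635×2π×0.029×19.2) = 4.501×10^-4 K/W
R_aluminium pipe wall = ln(31.3/29)/(2π×204×19.2) = 3.101×10^-6 K/W
R_outer film = 1/(h_o·2πr_oL) = 1/(4.04×2π×0.0313×19.2) = 0.06555 K/W
R_total = 0.06601 K/W
Q = ΔT/R_total = 203/0.06601

Q ≈ 3080 W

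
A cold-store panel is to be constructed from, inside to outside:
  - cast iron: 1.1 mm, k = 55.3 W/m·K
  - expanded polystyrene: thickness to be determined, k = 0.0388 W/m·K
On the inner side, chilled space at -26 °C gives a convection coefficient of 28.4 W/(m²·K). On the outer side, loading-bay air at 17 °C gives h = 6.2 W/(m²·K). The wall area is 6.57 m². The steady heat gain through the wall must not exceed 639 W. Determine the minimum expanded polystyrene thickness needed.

Model the wall as resistances in series:
R_inner film = 1/(h_i·A) = 1/(28.4×6.57) = 0.005359 K/W
R_cast iron = L/(kA) = 0.0011/(55.3×6.57) = 3.028×10^-6 K/W
R_outer film = 1/(h_o·A) = 1/(6.2×6.57) = 0.02455 K/W
Sum of the known resistances R_other = 0.02991 K/W
Required total resistance R_tot = ΔT/Q_allow = 43/639 = 0.06729 K/W
R_expanded polystyrene = R_tot − R_other = 0.03738 K/W
L = R·k·A = 0.03738×0.0388×6.57

L ≈ 9.53 mm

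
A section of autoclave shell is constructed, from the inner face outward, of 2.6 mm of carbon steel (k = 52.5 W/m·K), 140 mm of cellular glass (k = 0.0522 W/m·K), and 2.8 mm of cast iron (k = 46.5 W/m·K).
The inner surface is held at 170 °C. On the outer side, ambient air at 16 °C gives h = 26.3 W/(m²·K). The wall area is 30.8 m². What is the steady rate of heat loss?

Treating each layer as a thermal resistance in series:
R_carbon steel = L/(kA) = 0.0026/(52.5×30.8) = 1.608×10^-6 K/W
R_cellular glass = L/(kA) = 0.14/(0.0522×30.8) = 0.08708 K/W
R_cast iron = L/(kA) = 0.0028/(46.5×30.8) = 1.955×10^-6 K/W
R_outer film = 1/(h_o·A) = 1/(26.3×30.8) = 0.001235 K/W
R_total = 0.08832 K/W
Q = ΔT / R_total = 154 / 0.08832

Q ≈ 1740 W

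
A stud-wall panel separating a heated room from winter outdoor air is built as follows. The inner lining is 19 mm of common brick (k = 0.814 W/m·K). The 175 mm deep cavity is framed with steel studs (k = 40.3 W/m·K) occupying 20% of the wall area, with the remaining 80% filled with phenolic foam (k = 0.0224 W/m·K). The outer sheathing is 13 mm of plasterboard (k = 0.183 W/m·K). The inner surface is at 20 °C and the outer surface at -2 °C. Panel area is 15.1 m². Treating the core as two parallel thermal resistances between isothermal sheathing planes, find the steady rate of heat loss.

Q ≈ 2860 W

Sheathing layers in series; stud and cavity paths in parallel between them.
R_inner = 0.019/(0.814×15.1) = 0.001546 K/W
R_stud  = 0.175/(40.3×0.2×15.1) = 0.001438 K/W
R_cav   = 0.175/(0.0224×0.8×15.1) = 0.6467 K/W
1/R_core = 1/R_stud + 1/R_cav → R_core = 0.001435 K/W
R_outer = 0.013/(0.183×15.1) = 0.004705 K/W
R_total = 0.007685 K/W
Q = ΔT/R_total = 22/0.007685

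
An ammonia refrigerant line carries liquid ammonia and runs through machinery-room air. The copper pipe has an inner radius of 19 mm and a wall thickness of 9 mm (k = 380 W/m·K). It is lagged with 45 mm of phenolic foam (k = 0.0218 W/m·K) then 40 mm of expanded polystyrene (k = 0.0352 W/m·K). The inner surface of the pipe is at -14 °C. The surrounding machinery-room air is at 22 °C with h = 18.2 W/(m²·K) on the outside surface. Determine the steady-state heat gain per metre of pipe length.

q′ ≈ 3.98 W/m

Treating each annulus and film as a series resistance:
R_copper pipe wall = ln(28/19)/(2π×380×1) = 1.624×10^-4 K/W
R_phenolic foam = ln(73/28)/(2π×0.0218×1) = 6.996 K/W
R_expanded polystyrene = ln(113/73)/(2π×0.0352×1) = 1.976 K/W
R_outer film = 1/(h_o·2πr_oL) = 1/(18.2×2π×0.113×1) = 0.07739 K/W
R_total = 9.049 K/W
Q = ΔT/R_total = 36/9.049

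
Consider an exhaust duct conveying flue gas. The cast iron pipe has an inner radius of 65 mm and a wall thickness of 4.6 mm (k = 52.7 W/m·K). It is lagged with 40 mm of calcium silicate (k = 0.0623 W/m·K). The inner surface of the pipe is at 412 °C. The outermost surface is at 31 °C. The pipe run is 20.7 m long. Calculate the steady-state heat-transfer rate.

Q ≈ 6800 W

Treating each annulus and film as a series resistance:
R_cast iron pipe wall = ln(69.6/65)/(2π×52.7×20.7) = 9.976×10^-6 K/W
R_calcium silicate = ln(109.6/69.6)/(2π×0.0623×20.7) = 0.05604 K/W
R_total = 0.05605 K/W
Q = ΔT/R_total = 381/0.05605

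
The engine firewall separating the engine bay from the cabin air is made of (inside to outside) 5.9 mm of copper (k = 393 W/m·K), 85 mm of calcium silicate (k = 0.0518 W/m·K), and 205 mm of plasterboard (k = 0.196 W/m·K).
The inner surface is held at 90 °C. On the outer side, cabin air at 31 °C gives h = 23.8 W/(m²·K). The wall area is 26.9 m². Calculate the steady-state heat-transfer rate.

Q ≈ 582 W

Series thermal resistances:
R_copper = L/(kA) = 0.0059/(393×26.9) = 5.581×10^-7 K/W
R_calcium silicate = L/(kA) = 0.085/(0.0518×26.9) = 0.061 K/W
R_plasterboard = L/(kA) = 0.205/(0.196×26.9) = 0.03888 K/W
R_outer film = 1/(h_o·A) = 1/(23.8×26.9) = 0.001562 K/W
R_total = 0.1014 K/W
Q = ΔT / R_total = 59 / 0.1014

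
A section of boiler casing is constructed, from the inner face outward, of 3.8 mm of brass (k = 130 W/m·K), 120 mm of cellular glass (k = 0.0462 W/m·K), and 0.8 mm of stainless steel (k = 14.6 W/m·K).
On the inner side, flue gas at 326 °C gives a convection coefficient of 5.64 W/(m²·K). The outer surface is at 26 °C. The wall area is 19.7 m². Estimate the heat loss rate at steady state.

Using the resistance-network approach (series):
R_inner film = 1/(h_i·A) = 1/(5.64×19.7) = 0.009 K/W
R_brass = L/(kA) = 0.0038/(130×19.7) = 1.484×10^-6 K/W
R_cellular glass = L/(kA) = 0.12/(0.0462×19.7) = 0.1318 K/W
R_stainless steel = L/(kA) = 0.0008/(14.6×19.7) = 2.781×10^-6 K/W
R_total = 0.1409 K/W
Q = ΔT / R_total = 300 / 0.1409

Q ≈ 2130 W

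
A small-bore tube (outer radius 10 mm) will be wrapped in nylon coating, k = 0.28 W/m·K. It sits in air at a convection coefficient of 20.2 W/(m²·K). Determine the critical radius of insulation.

r_cr ≈ 13.9 mm

For a cylinder r_cr = k/h = 0.28/20.2
r_cr = 13.9 mm; since the bare radius (10 mm) is below r_cr, adding a thin layer of insulation will *increase* heat loss.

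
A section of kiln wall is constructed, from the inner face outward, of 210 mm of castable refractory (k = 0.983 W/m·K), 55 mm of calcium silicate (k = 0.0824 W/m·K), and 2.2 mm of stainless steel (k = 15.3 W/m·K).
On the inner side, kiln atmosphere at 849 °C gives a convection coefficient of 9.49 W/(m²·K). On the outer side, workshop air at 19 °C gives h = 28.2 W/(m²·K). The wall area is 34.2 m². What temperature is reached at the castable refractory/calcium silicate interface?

T ≈ 590 °C

Treating each layer as a thermal resistance in series:
R_inner film = 1/(h_i·A) = 1/(9.49×34.2) = 0.003081 K/W
R_castable refractory = L/(kA) = 0.21/(0.983×34.2) = 0.006247 K/W
R_calcium silicate = L/(kA) = 0.055/(0.0824×34.2) = 0.01952 K/W
R_stainless steel = L/(kA) = 0.0022/(15.3×34.2) = 4.204×10^-6 K/W
R_outer film = 1/(h_o·A) = 1/(28.2×34.2) = 0.001037 K/W
R_total = 0.02989 K/W;  Q = ΔT/R_total = 830/0.02989 = 27770 W
T_interface = T_inner − Q·ΣR(inner→interface) = 849 − 27800×0.009328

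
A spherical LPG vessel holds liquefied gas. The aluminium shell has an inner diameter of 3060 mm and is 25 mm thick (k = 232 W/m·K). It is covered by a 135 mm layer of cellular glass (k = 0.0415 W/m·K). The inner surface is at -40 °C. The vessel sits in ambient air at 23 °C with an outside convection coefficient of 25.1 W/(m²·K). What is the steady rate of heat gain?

Each spherical layer contributes R = (1/r_i − 1/r_o)/(4πk):
R_aluminium shell = (1/1.53 − 1/1.555)/(4π×232) = 3.604×10^-6 K/W
R_cellular glass = (1/1.555 − 1/1.69)/(4π×0.0415) = 0.09851 K/W
R_outer film = 1/(h·4πr_o²) = 1/(25.1×4π×1.69²) = 0.00111 K/W
R_total = 0.09962 K/W
Q = ΔT/R_total = 63/0.09962

Q ≈ 632 W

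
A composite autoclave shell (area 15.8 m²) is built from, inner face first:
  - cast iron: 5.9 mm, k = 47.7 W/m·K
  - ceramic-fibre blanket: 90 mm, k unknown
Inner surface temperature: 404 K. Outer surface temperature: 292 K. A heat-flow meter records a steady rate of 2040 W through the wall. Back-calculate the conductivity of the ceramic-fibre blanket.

Treating each layer as a thermal resistance in series:
R_cast iron = L/(kA) = 0.0059/(47.7×15.8) = 7.828×10^-6 K/W
Sum of known resistances R_other = 7.828×10^-6 K/W
Total R = ΔT/Q = 112/2040 = 0.0549 K/W
R_ceramic-fibre blanket = R_total − R_other = 0.05489 K/W
k = L/(R·A) = 0.09/(0.05489×15.8)

k ≈ 0.104 W/(m·K)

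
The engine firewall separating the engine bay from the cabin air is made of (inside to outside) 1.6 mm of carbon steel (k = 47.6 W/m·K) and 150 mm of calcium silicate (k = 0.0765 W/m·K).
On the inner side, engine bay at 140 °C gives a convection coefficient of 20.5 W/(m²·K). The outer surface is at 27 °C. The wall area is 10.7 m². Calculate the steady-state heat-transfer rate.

Model the wall as resistances in series:
R_inner film = 1/(h_i·A) = 1/(20.5×10.7) = 0.004559 K/W
R_carbon steel = L/(kA) = 0.0016/(47.6×10.7) = 3.141×10^-6 K/W
R_calcium silicate = L/(kA) = 0.15/(0.0765×10.7) = 0.1833 K/W
R_total = 0.1878 K/W
Q = ΔT / R_total = 113 / 0.1878

Q ≈ 602 W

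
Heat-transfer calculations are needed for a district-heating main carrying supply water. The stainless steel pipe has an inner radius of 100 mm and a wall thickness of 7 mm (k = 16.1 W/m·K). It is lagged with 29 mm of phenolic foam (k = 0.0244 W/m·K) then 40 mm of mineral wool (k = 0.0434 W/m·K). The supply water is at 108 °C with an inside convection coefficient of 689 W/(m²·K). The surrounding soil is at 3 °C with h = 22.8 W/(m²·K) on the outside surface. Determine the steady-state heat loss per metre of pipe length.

q′ ≈ 41.1 W/m

Radial resistances (cylindrical: R_cond = ln(r_o/r_i)/(2πkL), R_conv = 1/(h·2πrL)):
R_inner film = 1/(h_i·2πr₁L) = 1/(689×2π×0.1×1) = 0.00231 K/W
R_stainless steel pipe wall = ln(107/100)/(2π×16.1×1) = 6.688×10^-4 K/W
R_phenolic foam = ln(136/107)/(2π×0.0244×1) = 1.564 K/W
R_mineral wool = ln(176/136)/(2π×0.0434×1) = 0.9455 K/W
R_outer film = 1/(h_o·2πr_oL) = 1/(22.8×2π×0.176×1) = 0.03966 K/W
R_total = 2.552 K/W
Q = ΔT/R_total = 105/2.552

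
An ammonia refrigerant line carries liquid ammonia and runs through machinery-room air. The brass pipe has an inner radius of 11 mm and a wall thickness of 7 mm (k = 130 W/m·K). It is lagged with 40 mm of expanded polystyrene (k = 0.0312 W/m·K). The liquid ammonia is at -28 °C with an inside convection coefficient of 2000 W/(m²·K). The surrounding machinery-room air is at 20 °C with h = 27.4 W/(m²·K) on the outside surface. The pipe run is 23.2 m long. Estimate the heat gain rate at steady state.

Treating each annulus and film as a series resistance:
R_inner film = 1/(h_i·2πr₁L) = 1/(2000×2π×0.011×23.2) = 3.118×10^-4 K/W
R_brass pipe wall = ln(18/11)/(2π×130×23.2) = 2.599×10^-5 K/W
R_expanded polystyrene = ln(58/18)/(2π×0.0312×23.2) = 0.2573 K/W
R_outer film = 1/(h_o·2πr_oL) = 1/(27.4×2π×0.058×23.2) = 0.004317 K/W
R_total = 0.2619 K/W
Q = ΔT/R_total = 48/0.2619

Q ≈ 183 W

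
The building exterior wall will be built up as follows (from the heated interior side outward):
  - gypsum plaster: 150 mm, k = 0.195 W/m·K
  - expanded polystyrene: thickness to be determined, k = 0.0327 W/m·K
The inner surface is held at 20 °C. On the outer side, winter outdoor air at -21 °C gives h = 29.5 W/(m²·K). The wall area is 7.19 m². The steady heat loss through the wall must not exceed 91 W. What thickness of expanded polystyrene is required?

L ≈ 79.7 mm

Treating each layer as a thermal resistance in series:
R_gypsum plaster = L/(kA) = 0.15/(0.195×7.19) = 0.107 K/W
R_outer film = 1/(h_o·A) = 1/(29.5×7.19) = 0.004715 K/W
Sum of the known resistances R_other = 0.1117 K/W
Required total resistance R_tot = ΔT/Q_allow = 41/91 = 0.4505 K/W
R_expanded polystyrene = R_tot − R_other = 0.3388 K/W
L = R·k·A = 0.3388×0.0327×7.19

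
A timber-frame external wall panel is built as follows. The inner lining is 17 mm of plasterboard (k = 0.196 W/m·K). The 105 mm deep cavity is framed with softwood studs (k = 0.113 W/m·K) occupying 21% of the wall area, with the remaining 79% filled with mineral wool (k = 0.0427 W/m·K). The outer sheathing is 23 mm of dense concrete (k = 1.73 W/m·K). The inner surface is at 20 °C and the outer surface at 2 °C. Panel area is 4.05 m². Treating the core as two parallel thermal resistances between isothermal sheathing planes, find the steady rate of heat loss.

Sheathing layers in series; stud and cavity paths in parallel between them.
R_inner = 0.017/(0.196×4.05) = 0.02142 K/W
R_stud  = 0.105/(0.113×0.21×4.05) = 1.093 K/W
R_cav   = 0.105/(0.0427×0.79×4.05) = 0.7686 K/W
1/R_core = 1/R_stud + 1/R_cav → R_core = 0.4512 K/W
R_outer = 0.023/(1.73×4.05) = 0.003283 K/W
R_total = 0.4759 K/W
Q = ΔT/R_total = 18/0.4759

Q ≈ 37.8 W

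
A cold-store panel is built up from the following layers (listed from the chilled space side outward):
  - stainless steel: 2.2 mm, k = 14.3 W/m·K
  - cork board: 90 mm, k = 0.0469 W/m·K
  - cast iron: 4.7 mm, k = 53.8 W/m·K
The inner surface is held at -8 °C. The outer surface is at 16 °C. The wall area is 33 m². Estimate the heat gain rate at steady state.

Q ≈ 413 W

Series thermal resistances:
R_stainless steel = L/(kA) = 0.0022/(14.3×33) = 4.662×10^-6 K/W
R_cork board = L/(kA) = 0.09/(0.0469×33) = 0.05815 K/W
R_cast iron = L/(kA) = 0.0047/(53.8×33) = 2.647×10^-6 K/W
R_total = 0.05816 K/W
Q = ΔT / R_total = 24 / 0.05816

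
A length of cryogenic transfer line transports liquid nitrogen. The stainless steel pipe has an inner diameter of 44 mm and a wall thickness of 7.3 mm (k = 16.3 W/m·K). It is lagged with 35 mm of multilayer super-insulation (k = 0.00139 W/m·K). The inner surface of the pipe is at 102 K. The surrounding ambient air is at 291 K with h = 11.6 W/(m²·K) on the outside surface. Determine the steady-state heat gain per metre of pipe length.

q′ ≈ 2.1 W/m

For a radial system each layer contributes R = ln(r_out/r_in)/(2πkL); films add R = 1/(hA).
R_stainless steel pipe wall = ln(29.3/22)/(2π×16.3×1) = 0.002798 K/W
R_multilayer super-insulation = ln(64.3/29.3)/(2π×0.00139×1) = 89.99 K/W
R_outer film = 1/(h_o·2πr_oL) = 1/(11.6×2π×0.0643×1) = 0.2134 K/W
R_total = 90.21 K/W
Q = ΔT/R_total = 189/90.21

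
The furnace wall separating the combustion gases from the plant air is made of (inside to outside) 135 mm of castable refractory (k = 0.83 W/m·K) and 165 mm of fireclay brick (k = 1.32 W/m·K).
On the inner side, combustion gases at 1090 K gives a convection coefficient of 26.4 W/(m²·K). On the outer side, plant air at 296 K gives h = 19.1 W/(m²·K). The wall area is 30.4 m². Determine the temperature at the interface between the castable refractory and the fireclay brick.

T ≈ 669 K

Using the resistance-network approach (series):
R_inner film = 1/(h_i·A) = 1/(26.4×30.4) = 0.001246 K/W
R_castable refractory = L/(kA) = 0.135/(0.83×30.4) = 0.00535 K/W
R_fireclay brick = L/(kA) = 0.165/(1.32×30.4) = 0.004112 K/W
R_outer film = 1/(h_o·A) = 1/(19.1×30.4) = 0.001722 K/W
R_total = 0.01243 K/W;  Q = ΔT/R_total = 794/0.01243 = 63880 W
T_interface = T_inner − Q·ΣR(inner→interface) = 1090 − 63900×0.006596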